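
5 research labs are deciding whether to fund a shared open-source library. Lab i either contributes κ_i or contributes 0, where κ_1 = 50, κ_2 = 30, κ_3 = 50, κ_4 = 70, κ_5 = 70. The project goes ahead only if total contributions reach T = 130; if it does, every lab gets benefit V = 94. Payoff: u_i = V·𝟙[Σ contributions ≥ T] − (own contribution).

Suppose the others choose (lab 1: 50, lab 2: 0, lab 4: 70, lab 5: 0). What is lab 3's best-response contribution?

50

Others' total = 120. Contributing 50 brings total to 170 ≥ 130: gain V − κ_3 = 44.
Best response: 50.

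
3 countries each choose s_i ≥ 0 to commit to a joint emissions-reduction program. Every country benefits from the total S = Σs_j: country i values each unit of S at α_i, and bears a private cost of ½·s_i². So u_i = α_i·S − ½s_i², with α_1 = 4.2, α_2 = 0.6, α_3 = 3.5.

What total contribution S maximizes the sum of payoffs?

24.9

Planner FOC: ∂(Σu_j)/∂s_i = (Σα_j) − s_i = 0, so s_i^SO = Σα_j = 8.3 for every i; S^SO = 24.9.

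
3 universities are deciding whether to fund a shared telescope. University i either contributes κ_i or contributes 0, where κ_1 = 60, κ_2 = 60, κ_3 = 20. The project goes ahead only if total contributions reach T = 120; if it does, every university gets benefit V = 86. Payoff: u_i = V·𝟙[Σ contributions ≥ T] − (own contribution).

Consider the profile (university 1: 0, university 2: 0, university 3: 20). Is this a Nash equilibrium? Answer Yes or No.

Total = 20 < 120: not provided.
University 1 (pledges 0, payoff 0): pledging 60 → total 80, payoff -60. No gain.
University 2 (pledges 0, payoff 0): pledging 60 → total 80, payoff -60. No gain.
University 3 (pledges 20, payoff -20): dropping to 0 → total 0, payoff 0. Profitable deviation.

No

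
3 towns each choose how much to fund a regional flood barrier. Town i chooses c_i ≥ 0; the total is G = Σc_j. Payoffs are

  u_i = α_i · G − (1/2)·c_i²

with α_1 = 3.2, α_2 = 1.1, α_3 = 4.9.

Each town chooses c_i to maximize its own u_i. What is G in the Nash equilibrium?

9.2

Town i's FOC: ∂u_i/∂c_i = α_i − c_i = 0, so c_i* = α_i.
NE contributions = (3.2, 1.1, 4.9); G = 9.2.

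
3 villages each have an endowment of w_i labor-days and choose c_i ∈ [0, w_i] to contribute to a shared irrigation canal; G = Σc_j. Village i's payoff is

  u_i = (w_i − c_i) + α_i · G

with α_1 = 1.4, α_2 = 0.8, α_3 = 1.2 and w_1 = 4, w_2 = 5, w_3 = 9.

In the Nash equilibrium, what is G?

∂u_i/∂c_i = α_i − 1, so village i contributes w_i if α_i > 1, else 0.
α_i > 1 for i ∈ {1, 3}; NE contributions (4, 0, 9), G = 13.

13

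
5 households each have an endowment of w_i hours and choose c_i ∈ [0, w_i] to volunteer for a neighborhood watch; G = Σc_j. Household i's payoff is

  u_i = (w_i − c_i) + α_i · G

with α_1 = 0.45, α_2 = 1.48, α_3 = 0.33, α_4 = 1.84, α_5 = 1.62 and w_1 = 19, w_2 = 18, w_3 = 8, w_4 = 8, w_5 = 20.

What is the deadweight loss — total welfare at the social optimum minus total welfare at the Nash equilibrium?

∂u_i/∂c_i = α_i − 1, so household i contributes w_i if α_i > 1, else 0.
α_i > 1 for i ∈ {2, 4, 5}; NE contributions (0, 18, 0, 8, 20), G = 46.
W^NE = Σw_i − G^NE + (Σα_i)·G^NE = 73 + 4.72·46 = 290.12.
Planner: ∂(Σu_j)/∂c_i = Σα_j − 1 = 4.72 > 0, so everyone contributes w_i; G^SO = 73, W^SO = 73 + 4.72·73 = 417.56.
Deadweight loss = 127.44.

127.44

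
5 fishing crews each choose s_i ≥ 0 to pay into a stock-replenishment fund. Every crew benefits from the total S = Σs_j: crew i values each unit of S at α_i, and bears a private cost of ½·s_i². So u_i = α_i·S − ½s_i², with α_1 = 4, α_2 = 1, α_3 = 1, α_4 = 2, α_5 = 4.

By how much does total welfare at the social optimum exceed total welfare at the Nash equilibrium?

235

Crew i's FOC: ∂u_i/∂s_i = α_i − s_i = 0, so s_i* = α_i.
NE contributions = (4, 1, 1, 2, 4); S = 12.
W^NE = (Σα)·S − ½Σα_i² = 12² − ½·38 = 125.
Planner sets s_i = Σα_j = 12 for every i, so S^SO = 5·12 = 60.
W^SO = (Σα)·S^SO − ½·5·(Σα)² = (5/2)·12² = 360.
Deadweight loss = W^SO − W^NE = 235.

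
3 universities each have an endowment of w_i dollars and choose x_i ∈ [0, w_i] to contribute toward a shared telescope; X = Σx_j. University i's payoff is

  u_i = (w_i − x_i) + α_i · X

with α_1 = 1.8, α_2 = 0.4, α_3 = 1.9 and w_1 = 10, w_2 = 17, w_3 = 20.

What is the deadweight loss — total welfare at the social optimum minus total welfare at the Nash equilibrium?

∂u_i/∂x_i = α_i − 1, so university i contributes w_i if α_i > 1, else 0.
α_i > 1 for i ∈ {1, 3}; NE contributions (10, 0, 20), X = 30.
W^NE = Σw_i − X^NE + (Σα_i)·X^NE = 47 + 3.1·30 = 140.
Planner: ∂(Σu_j)/∂x_i = Σα_j − 1 = 3.1 > 0, so everyone contributes w_i; X^SO = 47, W^SO = 47 + 3.1·47 = 192.7.
Deadweight loss = 52.7.

52.7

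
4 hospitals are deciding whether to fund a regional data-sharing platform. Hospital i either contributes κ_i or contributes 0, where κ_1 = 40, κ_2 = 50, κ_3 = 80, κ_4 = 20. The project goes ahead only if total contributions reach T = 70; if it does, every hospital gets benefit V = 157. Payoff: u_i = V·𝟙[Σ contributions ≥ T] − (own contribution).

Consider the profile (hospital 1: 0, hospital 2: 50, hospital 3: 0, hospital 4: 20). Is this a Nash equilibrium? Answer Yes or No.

Total = 70 ≥ 70: provided.
Hospital 1 (pledges 0, payoff 157): pledging 40 → total 110, payoff 117. No gain.
Hospital 2 (pledges 50, payoff 107): dropping to 0 → total 20, payoff 0. No gain.
Hospital 3 (pledges 0, payoff 157): pledging 80 → total 150, payoff 77. No gain.
Hospital 4 (pledges 20, payoff 137): dropping to 0 → total 50, payoff 0. No gain.

Yes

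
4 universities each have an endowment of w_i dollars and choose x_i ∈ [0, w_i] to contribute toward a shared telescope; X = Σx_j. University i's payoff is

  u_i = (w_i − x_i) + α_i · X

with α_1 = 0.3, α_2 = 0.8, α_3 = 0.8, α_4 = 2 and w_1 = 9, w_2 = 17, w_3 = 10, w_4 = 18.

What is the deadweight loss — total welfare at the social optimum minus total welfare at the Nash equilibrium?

∂u_i/∂x_i = α_i − 1, so university i contributes w_i if α_i > 1, else 0.
α_i > 1 for i ∈ {4}; NE contributions (0, 0, 0, 18), X = 18.
W^NE = Σw_i − X^NE + (Σα_i)·X^NE = 54 + 2.9·18 = 106.2.
Planner: ∂(Σu_j)/∂x_i = Σα_j − 1 = 2.9 > 0, so everyone contributes w_i; X^SO = 54, W^SO = 54 + 2.9·54 = 210.6.
Deadweight loss = 104.4.

104.4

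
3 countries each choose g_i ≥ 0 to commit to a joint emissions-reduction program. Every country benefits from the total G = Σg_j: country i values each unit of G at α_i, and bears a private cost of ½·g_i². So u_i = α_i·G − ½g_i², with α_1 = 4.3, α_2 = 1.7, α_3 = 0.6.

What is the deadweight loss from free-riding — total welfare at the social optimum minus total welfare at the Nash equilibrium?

32.65

Country i's FOC: ∂u_i/∂g_i = α_i − g_i = 0, so g_i* = α_i.
NE contributions = (4.3, 1.7, 0.6); G = 6.6.
W^NE = (Σα)·G − ½Σα_i² = 6.6² − ½·21.74 = 32.69.
Planner sets g_i = Σα_j = 6.6 for every i, so G^SO = 3·6.6 = 19.8.
W^SO = (Σα)·G^SO − ½·3·(Σα)² = (3/2)·6.6² = 65.34.
Deadweight loss = W^SO − W^NE = 32.65.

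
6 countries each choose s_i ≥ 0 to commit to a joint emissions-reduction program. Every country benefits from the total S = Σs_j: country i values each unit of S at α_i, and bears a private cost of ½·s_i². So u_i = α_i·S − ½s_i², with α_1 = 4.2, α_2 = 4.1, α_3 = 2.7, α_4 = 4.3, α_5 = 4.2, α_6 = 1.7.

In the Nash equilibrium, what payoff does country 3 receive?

53.595

Country i's FOC: ∂u_i/∂s_i = α_i − s_i = 0, so s_i* = α_i.
NE contributions = (4.2, 4.1, 2.7, 4.3, 4.2, 1.7); S = 21.2.
u_3 = α_3·S − ½·(s_3)² = 2.7·21.2 − ½·2.7² = 53.595.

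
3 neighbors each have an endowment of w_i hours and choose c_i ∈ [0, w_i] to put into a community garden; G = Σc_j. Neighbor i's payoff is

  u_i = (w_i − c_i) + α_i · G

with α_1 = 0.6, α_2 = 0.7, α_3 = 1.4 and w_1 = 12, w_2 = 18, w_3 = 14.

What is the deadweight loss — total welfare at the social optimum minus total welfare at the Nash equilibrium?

51

∂u_i/∂c_i = α_i − 1, so neighbor i contributes w_i if α_i > 1, else 0.
α_i > 1 for i ∈ {3}; NE contributions (0, 0, 14), G = 14.
W^NE = Σw_i − G^NE + (Σα_i)·G^NE = 44 + 1.7·14 = 67.8.
Planner: ∂(Σu_j)/∂c_i = Σα_j − 1 = 1.7 > 0, so everyone contributes w_i; G^SO = 44, W^SO = 44 + 1.7·44 = 118.8.
Deadweight loss = 51.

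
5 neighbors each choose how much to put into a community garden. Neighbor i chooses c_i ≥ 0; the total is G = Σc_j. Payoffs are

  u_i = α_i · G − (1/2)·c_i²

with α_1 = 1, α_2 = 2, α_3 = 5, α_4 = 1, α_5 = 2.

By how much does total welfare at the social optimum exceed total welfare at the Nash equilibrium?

Neighbor i's FOC: ∂u_i/∂c_i = α_i − c_i = 0, so c_i* = α_i.
NE contributions = (1, 2, 5, 1, 2); G = 11.
W^NE = (Σα)·G − ½Σα_i² = 11² − ½·35 = 103.5.
Planner sets c_i = Σα_j = 11 for every i, so G^SO = 5·11 = 55.
W^SO = (Σα)·G^SO − ½·5·(Σα)² = (5/2)·11² = 302.5.
Deadweight loss = W^SO − W^NE = 199.

199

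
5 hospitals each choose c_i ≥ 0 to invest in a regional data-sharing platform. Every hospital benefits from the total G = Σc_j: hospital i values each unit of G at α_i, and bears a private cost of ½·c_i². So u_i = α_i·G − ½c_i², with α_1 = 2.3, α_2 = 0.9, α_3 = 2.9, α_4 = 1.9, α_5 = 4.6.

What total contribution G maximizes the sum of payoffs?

Planner FOC: ∂(Σu_j)/∂c_i = (Σα_j) − c_i = 0, so c_i^SO = Σα_j = 12.6 for every i; G^SO = 63.

63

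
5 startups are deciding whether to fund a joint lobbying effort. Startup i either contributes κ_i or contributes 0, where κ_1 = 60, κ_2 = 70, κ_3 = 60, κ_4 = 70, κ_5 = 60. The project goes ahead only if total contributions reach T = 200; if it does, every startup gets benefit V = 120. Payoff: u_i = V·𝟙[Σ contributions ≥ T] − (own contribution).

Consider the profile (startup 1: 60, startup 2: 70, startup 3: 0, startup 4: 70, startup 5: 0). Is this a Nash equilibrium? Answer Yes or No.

Yes

Total = 200 ≥ 200: provided.
Startup 1 (pledges 60, payoff 60): dropping to 0 → total 140, payoff 0. No gain.
Startup 2 (pledges 70, payoff 50): dropping to 0 → total 130, payoff 0. No gain.
Startup 3 (pledges 0, payoff 120): pledging 60 → total 260, payoff 60. No gain.
Startup 4 (pledges 70, payoff 50): dropping to 0 → total 130, payoff 0. No gain.
Startup 5 (pledges 0, payoff 120): pledging 60 → total 260, payoff 60. No gain.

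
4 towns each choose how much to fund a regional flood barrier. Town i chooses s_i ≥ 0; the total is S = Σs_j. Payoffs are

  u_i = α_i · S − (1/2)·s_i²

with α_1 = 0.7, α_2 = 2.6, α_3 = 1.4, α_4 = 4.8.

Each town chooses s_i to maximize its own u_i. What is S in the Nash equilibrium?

9.5

Town i's FOC: ∂u_i/∂s_i = α_i − s_i = 0, so s_i* = α_i.
NE contributions = (0.7, 2.6, 1.4, 4.8); S = 9.5.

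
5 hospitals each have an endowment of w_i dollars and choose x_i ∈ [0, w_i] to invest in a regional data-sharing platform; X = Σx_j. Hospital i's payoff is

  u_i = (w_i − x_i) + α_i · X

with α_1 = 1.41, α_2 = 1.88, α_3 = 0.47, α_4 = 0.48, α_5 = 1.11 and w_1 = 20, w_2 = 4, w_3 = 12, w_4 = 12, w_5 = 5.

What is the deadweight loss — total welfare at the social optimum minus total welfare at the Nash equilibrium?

∂u_i/∂x_i = α_i − 1, so hospital i contributes w_i if α_i > 1, else 0.
α_i > 1 for i ∈ {1, 2, 5}; NE contributions (20, 4, 0, 0, 5), X = 29.
W^NE = Σw_i − X^NE + (Σα_i)·X^NE = 53 + 4.35·29 = 179.15.
Planner: ∂(Σu_j)/∂x_i = Σα_j − 1 = 4.35 > 0, so everyone contributes w_i; X^SO = 53, W^SO = 53 + 4.35·53 = 283.55.
Deadweight loss = 104.4.

104.4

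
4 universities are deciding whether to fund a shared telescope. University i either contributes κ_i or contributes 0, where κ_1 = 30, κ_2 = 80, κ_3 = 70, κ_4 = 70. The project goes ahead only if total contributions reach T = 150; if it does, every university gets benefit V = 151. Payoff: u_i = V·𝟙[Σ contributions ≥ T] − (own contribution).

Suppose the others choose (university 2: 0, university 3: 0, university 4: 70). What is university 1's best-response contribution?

Others' total = 70. Even contributing 30 gives 100 < 150: no benefit either way.
Best response: 0.

0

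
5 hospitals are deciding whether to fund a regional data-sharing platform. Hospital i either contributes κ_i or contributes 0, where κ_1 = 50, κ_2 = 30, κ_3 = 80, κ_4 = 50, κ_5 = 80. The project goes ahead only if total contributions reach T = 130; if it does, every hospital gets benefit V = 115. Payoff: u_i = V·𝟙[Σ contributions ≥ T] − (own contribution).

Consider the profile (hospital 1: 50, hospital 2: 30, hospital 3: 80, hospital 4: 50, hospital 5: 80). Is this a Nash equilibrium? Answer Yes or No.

Total = 290 ≥ 130: provided.
Hospital 1 (pledges 50, payoff 65): dropping to 0 → total 240, payoff 115. Profitable deviation.

No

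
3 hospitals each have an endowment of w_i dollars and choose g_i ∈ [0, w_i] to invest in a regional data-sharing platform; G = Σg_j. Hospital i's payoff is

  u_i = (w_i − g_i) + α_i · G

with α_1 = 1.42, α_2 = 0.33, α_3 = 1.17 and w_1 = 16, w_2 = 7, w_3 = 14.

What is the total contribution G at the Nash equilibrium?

30

∂u_i/∂g_i = α_i − 1, so hospital i contributes w_i if α_i > 1, else 0.
α_i > 1 for i ∈ {1, 3}; NE contributions (16, 0, 14), G = 30.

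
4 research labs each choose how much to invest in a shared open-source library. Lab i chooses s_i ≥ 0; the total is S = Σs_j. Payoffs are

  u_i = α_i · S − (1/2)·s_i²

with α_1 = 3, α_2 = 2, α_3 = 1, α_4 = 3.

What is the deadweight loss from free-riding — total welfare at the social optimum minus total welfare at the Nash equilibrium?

Lab i's FOC: ∂u_i/∂s_i = α_i − s_i = 0, so s_i* = α_i.
NE contributions = (3, 2, 1, 3); S = 9.
W^NE = (Σα)·S − ½Σα_i² = 9² − ½·23 = 69.5.
Planner sets s_i = Σα_j = 9 for every i, so S^SO = 4·9 = 36.
W^SO = (Σα)·S^SO − ½·4·(Σα)² = (4/2)·9² = 162.
Deadweight loss = W^SO − W^NE = 92.5.

92.5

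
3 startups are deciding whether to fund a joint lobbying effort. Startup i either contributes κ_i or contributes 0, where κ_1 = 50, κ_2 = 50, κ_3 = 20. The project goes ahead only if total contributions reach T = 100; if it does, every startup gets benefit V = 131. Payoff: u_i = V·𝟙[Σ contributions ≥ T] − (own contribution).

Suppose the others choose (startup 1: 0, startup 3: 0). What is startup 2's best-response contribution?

Others' total = 0. Even contributing 50 gives 50 < 100: no benefit either way.
Best response: 0.

0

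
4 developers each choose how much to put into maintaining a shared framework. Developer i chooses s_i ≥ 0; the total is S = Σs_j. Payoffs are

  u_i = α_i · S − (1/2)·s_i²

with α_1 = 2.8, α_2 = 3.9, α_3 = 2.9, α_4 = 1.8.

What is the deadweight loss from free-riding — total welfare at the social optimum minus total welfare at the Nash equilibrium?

147.31

Developer i's FOC: ∂u_i/∂s_i = α_i − s_i = 0, so s_i* = α_i.
NE contributions = (2.8, 3.9, 2.9, 1.8); S = 11.4.
W^NE = (Σα)·S − ½Σα_i² = 11.4² − ½·34.7 = 112.61.
Planner sets s_i = Σα_j = 11.4 for every i, so S^SO = 4·11.4 = 45.6.
W^SO = (Σα)·S^SO − ½·4·(Σα)² = (4/2)·11.4² = 259.92.
Deadweight loss = W^SO − W^NE = 147.31.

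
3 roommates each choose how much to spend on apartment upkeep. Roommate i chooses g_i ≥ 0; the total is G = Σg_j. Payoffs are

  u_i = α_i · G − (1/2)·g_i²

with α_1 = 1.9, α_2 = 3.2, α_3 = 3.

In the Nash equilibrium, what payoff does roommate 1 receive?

Roommate i's FOC: ∂u_i/∂g_i = α_i − g_i = 0, so g_i* = α_i.
NE contributions = (1.9, 3.2, 3); G = 8.1.
u_1 = α_1·G − ½·(g_1)² = 1.9·8.1 − ½·1.9² = 13.585.

13.585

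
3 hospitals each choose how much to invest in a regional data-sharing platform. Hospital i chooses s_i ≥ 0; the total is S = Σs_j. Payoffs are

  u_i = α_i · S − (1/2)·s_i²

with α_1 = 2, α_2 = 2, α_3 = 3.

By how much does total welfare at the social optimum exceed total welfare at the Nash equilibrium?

Hospital i's FOC: ∂u_i/∂s_i = α_i − s_i = 0, so s_i* = α_i.
NE contributions = (2, 2, 3); S = 7.
W^NE = (Σα)·S − ½Σα_i² = 7² − ½·17 = 40.5.
Planner sets s_i = Σα_j = 7 for every i, so S^SO = 3·7 = 21.
W^SO = (Σα)·S^SO − ½·3·(Σα)² = (3/2)·7² = 73.5.
Deadweight loss = W^SO − W^NE = 33.

33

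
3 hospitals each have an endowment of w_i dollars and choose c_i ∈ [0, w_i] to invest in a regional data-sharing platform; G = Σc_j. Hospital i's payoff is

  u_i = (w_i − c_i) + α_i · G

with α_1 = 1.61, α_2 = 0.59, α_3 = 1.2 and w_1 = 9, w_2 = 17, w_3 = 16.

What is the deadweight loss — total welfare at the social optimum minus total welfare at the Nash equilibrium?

40.8

∂u_i/∂c_i = α_i − 1, so hospital i contributes w_i if α_i > 1, else 0.
α_i > 1 for i ∈ {1, 3}; NE contributions (9, 0, 16), G = 25.
W^NE = Σw_i − G^NE + (Σα_i)·G^NE = 42 + 2.4·25 = 102.
Planner: ∂(Σu_j)/∂c_i = Σα_j − 1 = 2.4 > 0, so everyone contributes w_i; G^SO = 42, W^SO = 42 + 2.4·42 = 142.8.
Deadweight loss = 40.8.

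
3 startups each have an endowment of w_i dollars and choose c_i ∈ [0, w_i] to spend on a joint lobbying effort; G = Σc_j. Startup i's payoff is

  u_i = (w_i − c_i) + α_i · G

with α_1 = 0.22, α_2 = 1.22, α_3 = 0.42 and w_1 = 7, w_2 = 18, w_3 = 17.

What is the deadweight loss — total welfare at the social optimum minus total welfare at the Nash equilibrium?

∂u_i/∂c_i = α_i − 1, so startup i contributes w_i if α_i > 1, else 0.
α_i > 1 for i ∈ {2}; NE contributions (0, 18, 0), G = 18.
W^NE = Σw_i − G^NE + (Σα_i)·G^NE = 42 + 0.86·18 = 57.48.
Planner: ∂(Σu_j)/∂c_i = Σα_j − 1 = 0.86 > 0, so everyone contributes w_i; G^SO = 42, W^SO = 42 + 0.86·42 = 78.12.
Deadweight loss = 20.64.

20.64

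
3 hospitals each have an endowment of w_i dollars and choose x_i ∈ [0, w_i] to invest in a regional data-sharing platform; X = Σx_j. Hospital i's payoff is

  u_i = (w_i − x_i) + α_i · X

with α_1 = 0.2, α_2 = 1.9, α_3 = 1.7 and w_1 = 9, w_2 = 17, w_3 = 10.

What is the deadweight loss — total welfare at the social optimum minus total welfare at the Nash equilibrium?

25.2

∂u_i/∂x_i = α_i − 1, so hospital i contributes w_i if α_i > 1, else 0.
α_i > 1 for i ∈ {2, 3}; NE contributions (0, 17, 10), X = 27.
W^NE = Σw_i − X^NE + (Σα_i)·X^NE = 36 + 2.8·27 = 111.6.
Planner: ∂(Σu_j)/∂x_i = Σα_j − 1 = 2.8 > 0, so everyone contributes w_i; X^SO = 36, W^SO = 36 + 2.8·36 = 136.8.
Deadweight loss = 25.2.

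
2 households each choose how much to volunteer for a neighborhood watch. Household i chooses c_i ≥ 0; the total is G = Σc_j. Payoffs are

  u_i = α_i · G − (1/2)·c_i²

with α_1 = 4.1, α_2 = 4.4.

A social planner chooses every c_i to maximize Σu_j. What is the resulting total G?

17

Planner FOC: ∂(Σu_j)/∂c_i = (Σα_j) − c_i = 0, so c_i^SO = Σα_j = 8.5 for every i; G^SO = 17.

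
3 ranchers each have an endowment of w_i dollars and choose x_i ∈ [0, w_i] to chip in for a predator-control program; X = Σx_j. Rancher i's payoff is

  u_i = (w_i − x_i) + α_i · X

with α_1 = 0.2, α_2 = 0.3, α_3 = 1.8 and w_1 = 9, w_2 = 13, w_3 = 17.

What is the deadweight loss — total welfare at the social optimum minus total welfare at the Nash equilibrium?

∂u_i/∂x_i = α_i − 1, so rancher i contributes w_i if α_i > 1, else 0.
α_i > 1 for i ∈ {3}; NE contributions (0, 0, 17), X = 17.
W^NE = Σw_i − X^NE + (Σα_i)·X^NE = 39 + 1.3·17 = 61.1.
Planner: ∂(Σu_j)/∂x_i = Σα_j − 1 = 1.3 > 0, so everyone contributes w_i; X^SO = 39, W^SO = 39 + 1.3·39 = 89.7.
Deadweight loss = 28.6.

28.6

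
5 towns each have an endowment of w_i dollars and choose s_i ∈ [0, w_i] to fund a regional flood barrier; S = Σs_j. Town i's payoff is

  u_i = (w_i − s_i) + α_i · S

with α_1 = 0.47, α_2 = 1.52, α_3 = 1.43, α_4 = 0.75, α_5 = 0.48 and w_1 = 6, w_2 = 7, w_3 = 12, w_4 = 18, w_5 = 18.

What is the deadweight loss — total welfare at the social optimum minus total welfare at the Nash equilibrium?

153.3

∂u_i/∂s_i = α_i − 1, so town i contributes w_i if α_i > 1, else 0.
α_i > 1 for i ∈ {2, 3}; NE contributions (0, 7, 12, 0, 0), S = 19.
W^NE = Σw_i − S^NE + (Σα_i)·S^NE = 61 + 3.65·19 = 130.35.
Planner: ∂(Σu_j)/∂s_i = Σα_j − 1 = 3.65 > 0, so everyone contributes w_i; S^SO = 61, W^SO = 61 + 3.65·61 = 283.65.
Deadweight loss = 153.3.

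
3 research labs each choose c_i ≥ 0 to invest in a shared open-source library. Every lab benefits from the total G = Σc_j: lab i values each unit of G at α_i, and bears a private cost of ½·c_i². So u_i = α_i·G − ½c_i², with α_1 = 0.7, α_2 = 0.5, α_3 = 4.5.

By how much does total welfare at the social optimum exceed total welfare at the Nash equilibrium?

Lab i's FOC: ∂u_i/∂c_i = α_i − c_i = 0, so c_i* = α_i.
NE contributions = (0.7, 0.5, 4.5); G = 5.7.
W^NE = (Σα)·G − ½Σα_i² = 5.7² − ½·20.99 = 21.995.
Planner sets c_i = Σα_j = 5.7 for every i, so G^SO = 3·5.7 = 17.1.
W^SO = (Σα)·G^SO − ½·3·(Σα)² = (3/2)·5.7² = 48.735.
Deadweight loss = W^SO − W^NE = 26.74.

26.74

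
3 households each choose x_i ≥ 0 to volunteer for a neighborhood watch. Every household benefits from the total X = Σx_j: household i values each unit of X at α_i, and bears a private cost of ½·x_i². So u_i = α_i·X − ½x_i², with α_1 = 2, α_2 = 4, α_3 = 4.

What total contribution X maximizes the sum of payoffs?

30

Planner FOC: ∂(Σu_j)/∂x_i = (Σα_j) − x_i = 0, so x_i^SO = Σα_j = 10 for every i; X^SO = 30.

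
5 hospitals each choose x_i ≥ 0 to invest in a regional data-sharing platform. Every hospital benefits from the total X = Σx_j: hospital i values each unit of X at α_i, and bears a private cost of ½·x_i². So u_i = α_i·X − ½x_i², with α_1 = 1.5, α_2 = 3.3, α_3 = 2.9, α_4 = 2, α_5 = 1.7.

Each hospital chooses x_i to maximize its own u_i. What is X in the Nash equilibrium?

11.4

Hospital i's FOC: ∂u_i/∂x_i = α_i − x_i = 0, so x_i* = α_i.
NE contributions = (1.5, 3.3, 2.9, 2, 1.7); X = 11.4.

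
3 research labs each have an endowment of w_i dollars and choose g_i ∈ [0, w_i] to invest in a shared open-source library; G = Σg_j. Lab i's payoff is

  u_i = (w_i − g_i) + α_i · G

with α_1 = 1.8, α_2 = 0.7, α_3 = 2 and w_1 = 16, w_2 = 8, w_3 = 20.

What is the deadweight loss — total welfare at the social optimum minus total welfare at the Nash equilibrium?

∂u_i/∂g_i = α_i − 1, so lab i contributes w_i if α_i > 1, else 0.
α_i > 1 for i ∈ {1, 3}; NE contributions (16, 0, 20), G = 36.
W^NE = Σw_i − G^NE + (Σα_i)·G^NE = 44 + 3.5·36 = 170.
Planner: ∂(Σu_j)/∂g_i = Σα_j − 1 = 3.5 > 0, so everyone contributes w_i; G^SO = 44, W^SO = 44 + 3.5·44 = 198.
Deadweight loss = 28.

28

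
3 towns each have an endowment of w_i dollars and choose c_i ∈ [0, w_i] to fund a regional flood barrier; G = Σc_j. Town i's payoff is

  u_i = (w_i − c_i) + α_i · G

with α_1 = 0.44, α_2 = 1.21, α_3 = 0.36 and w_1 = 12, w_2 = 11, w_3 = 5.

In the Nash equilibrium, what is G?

11

∂u_i/∂c_i = α_i − 1, so town i contributes w_i if α_i > 1, else 0.
α_i > 1 for i ∈ {2}; NE contributions (0, 11, 0), G = 11.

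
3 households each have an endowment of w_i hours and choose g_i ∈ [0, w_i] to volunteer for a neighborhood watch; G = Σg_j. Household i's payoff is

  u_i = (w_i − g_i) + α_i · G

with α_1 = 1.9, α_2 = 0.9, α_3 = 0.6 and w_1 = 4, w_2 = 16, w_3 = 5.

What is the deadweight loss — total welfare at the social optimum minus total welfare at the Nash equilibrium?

∂u_i/∂g_i = α_i − 1, so household i contributes w_i if α_i > 1, else 0.
α_i > 1 for i ∈ {1}; NE contributions (4, 0, 0), G = 4.
W^NE = Σw_i − G^NE + (Σα_i)·G^NE = 25 + 2.4·4 = 34.6.
Planner: ∂(Σu_j)/∂g_i = Σα_j − 1 = 2.4 > 0, so everyone contributes w_i; G^SO = 25, W^SO = 25 + 2.4·25 = 85.
Deadweight loss = 50.4.

50.4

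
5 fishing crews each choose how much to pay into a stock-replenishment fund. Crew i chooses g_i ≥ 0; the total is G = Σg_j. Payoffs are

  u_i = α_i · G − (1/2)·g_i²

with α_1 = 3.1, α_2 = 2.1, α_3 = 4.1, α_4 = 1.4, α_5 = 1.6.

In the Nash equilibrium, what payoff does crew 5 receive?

18.4

Crew i's FOC: ∂u_i/∂g_i = α_i − g_i = 0, so g_i* = α_i.
NE contributions = (3.1, 2.1, 4.1, 1.4, 1.6); G = 12.3.
u_5 = α_5·G − ½·(g_5)² = 1.6·12.3 − ½·1.6² = 18.4.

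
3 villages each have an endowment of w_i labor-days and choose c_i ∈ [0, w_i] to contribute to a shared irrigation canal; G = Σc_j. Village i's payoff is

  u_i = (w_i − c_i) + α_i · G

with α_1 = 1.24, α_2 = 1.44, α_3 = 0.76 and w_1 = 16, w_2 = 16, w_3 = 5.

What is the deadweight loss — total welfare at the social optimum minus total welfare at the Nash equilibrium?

∂u_i/∂c_i = α_i − 1, so village i contributes w_i if α_i > 1, else 0.
α_i > 1 for i ∈ {1, 2}; NE contributions (16, 16, 0), G = 32.
W^NE = Σw_i − G^NE + (Σα_i)·G^NE = 37 + 2.44·32 = 115.08.
Planner: ∂(Σu_j)/∂c_i = Σα_j − 1 = 2.44 > 0, so everyone contributes w_i; G^SO = 37, W^SO = 37 + 2.44·37 = 127.28.
Deadweight loss = 12.2.

12.2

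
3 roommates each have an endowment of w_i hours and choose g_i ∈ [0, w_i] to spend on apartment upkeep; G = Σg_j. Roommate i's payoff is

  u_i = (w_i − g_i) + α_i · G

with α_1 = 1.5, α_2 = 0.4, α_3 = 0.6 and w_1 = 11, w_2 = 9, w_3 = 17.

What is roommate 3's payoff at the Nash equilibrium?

23.6

∂u_i/∂g_i = α_i − 1, so roommate i contributes w_i if α_i > 1, else 0.
α_i > 1 for i ∈ {1}; NE contributions (11, 0, 0), G = 11.
u_3 = (17 − 0) + 0.6·11 = 23.6.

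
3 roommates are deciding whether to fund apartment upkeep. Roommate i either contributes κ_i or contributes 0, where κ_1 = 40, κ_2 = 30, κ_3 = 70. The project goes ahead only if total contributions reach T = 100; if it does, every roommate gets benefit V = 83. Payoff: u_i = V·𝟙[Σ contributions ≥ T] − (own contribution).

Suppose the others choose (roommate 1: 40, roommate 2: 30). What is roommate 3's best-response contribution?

Others' total = 70. Contributing 70 brings total to 140 ≥ 100: gain V − κ_3 = 13.
Best response: 70.

70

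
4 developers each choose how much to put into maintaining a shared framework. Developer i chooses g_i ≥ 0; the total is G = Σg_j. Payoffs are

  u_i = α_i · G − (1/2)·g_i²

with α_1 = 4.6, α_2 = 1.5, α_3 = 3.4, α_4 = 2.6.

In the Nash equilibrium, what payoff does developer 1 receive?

Developer i's FOC: ∂u_i/∂g_i = α_i − g_i = 0, so g_i* = α_i.
NE contributions = (4.6, 1.5, 3.4, 2.6); G = 12.1.
u_1 = α_1·G − ½·(g_1)² = 4.6·12.1 − ½·4.6² = 45.08.

45.08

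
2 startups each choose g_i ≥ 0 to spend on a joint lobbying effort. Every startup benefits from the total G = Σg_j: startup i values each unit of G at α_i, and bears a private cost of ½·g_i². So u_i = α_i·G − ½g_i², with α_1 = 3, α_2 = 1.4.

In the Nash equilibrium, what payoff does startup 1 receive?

Startup i's FOC: ∂u_i/∂g_i = α_i − g_i = 0, so g_i* = α_i.
NE contributions = (3, 1.4); G = 4.4.
u_1 = α_1·G − ½·(g_1)² = 3·4.4 − ½·3² = 8.7.

8.7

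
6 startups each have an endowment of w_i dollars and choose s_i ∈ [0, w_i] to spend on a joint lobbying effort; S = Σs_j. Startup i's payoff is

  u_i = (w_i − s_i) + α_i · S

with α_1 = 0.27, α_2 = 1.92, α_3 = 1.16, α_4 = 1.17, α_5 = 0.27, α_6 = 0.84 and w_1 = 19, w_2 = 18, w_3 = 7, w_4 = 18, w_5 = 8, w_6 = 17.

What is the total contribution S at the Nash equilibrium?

∂u_i/∂s_i = α_i − 1, so startup i contributes w_i if α_i > 1, else 0.
α_i > 1 for i ∈ {2, 3, 4}; NE contributions (0, 18, 7, 18, 0, 0), S = 43.

43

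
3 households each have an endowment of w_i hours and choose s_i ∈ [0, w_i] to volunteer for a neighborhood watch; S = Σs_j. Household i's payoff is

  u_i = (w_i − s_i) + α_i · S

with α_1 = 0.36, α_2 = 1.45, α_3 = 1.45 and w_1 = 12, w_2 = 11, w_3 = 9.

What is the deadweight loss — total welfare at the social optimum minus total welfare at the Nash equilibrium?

27.12

∂u_i/∂s_i = α_i − 1, so household i contributes w_i if α_i > 1, else 0.
α_i > 1 for i ∈ {2, 3}; NE contributions (0, 11, 9), S = 20.
W^NE = Σw_i − S^NE + (Σα_i)·S^NE = 32 + 2.26·20 = 77.2.
Planner: ∂(Σu_j)/∂s_i = Σα_j − 1 = 2.26 > 0, so everyone contributes w_i; S^SO = 32, W^SO = 32 + 2.26·32 = 104.32.
Deadweight loss = 27.12.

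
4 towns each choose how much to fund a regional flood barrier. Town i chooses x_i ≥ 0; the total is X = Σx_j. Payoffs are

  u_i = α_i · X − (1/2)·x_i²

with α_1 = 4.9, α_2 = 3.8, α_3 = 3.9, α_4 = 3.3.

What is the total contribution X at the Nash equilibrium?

Town i's FOC: ∂u_i/∂x_i = α_i − x_i = 0, so x_i* = α_i.
NE contributions = (4.9, 3.8, 3.9, 3.3); X = 15.9.

15.9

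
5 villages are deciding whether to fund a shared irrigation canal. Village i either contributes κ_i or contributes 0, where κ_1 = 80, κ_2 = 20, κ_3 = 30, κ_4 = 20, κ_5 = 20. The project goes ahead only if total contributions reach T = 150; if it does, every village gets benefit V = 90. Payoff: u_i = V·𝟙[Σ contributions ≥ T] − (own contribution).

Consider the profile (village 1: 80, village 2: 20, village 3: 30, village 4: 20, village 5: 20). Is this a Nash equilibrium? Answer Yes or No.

No

Total = 170 ≥ 150: provided.
Village 1 (pledges 80, payoff 10): dropping to 0 → total 90, payoff 0. No gain.
Village 2 (pledges 20, payoff 70): dropping to 0 → total 150, payoff 90. Profitable deviation.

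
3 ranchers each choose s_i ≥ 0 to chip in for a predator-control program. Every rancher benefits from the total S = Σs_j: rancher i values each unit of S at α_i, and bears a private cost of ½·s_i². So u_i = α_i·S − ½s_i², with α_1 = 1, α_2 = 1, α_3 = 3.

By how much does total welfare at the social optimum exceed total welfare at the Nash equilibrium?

18

Rancher i's FOC: ∂u_i/∂s_i = α_i − s_i = 0, so s_i* = α_i.
NE contributions = (1, 1, 3); S = 5.
W^NE = (Σα)·S − ½Σα_i² = 5² − ½·11 = 19.5.
Planner sets s_i = Σα_j = 5 for every i, so S^SO = 3·5 = 15.
W^SO = (Σα)·S^SO − ½·3·(Σα)² = (3/2)·5² = 37.5.
Deadweight loss = W^SO − W^NE = 18.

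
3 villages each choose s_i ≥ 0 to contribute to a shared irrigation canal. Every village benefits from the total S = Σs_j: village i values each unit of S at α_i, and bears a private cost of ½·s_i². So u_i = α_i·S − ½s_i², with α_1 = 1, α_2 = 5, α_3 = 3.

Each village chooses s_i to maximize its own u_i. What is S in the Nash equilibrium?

Village i's FOC: ∂u_i/∂s_i = α_i − s_i = 0, so s_i* = α_i.
NE contributions = (1, 5, 3); S = 9.

9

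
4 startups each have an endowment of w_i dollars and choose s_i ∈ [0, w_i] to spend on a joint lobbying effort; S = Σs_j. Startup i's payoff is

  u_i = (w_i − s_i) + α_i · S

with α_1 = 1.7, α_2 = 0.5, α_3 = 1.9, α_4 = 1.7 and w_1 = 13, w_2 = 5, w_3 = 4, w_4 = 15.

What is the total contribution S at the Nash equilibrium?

32

∂u_i/∂s_i = α_i − 1, so startup i contributes w_i if α_i > 1, else 0.
α_i > 1 for i ∈ {1, 3, 4}; NE contributions (13, 0, 4, 15), S = 32.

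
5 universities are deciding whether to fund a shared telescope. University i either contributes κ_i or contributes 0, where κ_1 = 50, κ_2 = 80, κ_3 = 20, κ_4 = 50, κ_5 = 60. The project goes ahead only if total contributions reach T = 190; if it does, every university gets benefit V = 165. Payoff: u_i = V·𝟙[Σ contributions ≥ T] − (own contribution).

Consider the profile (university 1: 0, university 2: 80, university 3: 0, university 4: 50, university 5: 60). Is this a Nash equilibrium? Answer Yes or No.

Yes

Total = 190 ≥ 190: provided.
University 1 (pledges 0, payoff 165): pledging 50 → total 240, payoff 115. No gain.
University 2 (pledges 80, payoff 85): dropping to 0 → total 110, payoff 0. No gain.
University 3 (pledges 0, payoff 165): pledging 20 → total 210, payoff 145. No gain.
University 4 (pledges 50, payoff 115): dropping to 0 → total 140, payoff 0. No gain.
University 5 (pledges 60, payoff 105): dropping to 0 → total 130, payoff 0. No gain.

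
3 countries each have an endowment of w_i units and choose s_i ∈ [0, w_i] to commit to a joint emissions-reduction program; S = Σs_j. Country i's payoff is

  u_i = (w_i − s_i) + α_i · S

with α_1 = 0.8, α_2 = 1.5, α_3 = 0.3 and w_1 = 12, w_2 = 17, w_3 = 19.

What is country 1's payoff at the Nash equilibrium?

∂u_i/∂s_i = α_i − 1, so country i contributes w_i if α_i > 1, else 0.
α_i > 1 for i ∈ {2}; NE contributions (0, 17, 0), S = 17.
u_1 = (12 − 0) + 0.8·17 = 25.6.

25.6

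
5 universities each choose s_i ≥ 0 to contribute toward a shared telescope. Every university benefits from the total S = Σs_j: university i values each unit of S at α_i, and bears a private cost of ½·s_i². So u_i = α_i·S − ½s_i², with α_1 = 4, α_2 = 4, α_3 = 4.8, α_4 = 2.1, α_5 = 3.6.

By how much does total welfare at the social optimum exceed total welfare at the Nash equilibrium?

549.58

University i's FOC: ∂u_i/∂s_i = α_i − s_i = 0, so s_i* = α_i.
NE contributions = (4, 4, 4.8, 2.1, 3.6); S = 18.5.
W^NE = (Σα)·S − ½Σα_i² = 18.5² − ½·72.41 = 306.045.
Planner sets s_i = Σα_j = 18.5 for every i, so S^SO = 5·18.5 = 92.5.
W^SO = (Σα)·S^SO − ½·5·(Σα)² = (5/2)·18.5² = 855.625.
Deadweight loss = W^SO − W^NE = 549.58.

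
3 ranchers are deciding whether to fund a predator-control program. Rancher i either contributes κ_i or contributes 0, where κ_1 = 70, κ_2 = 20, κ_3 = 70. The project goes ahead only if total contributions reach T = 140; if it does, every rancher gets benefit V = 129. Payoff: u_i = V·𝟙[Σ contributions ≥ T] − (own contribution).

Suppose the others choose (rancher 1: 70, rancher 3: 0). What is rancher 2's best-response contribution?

Others' total = 70. Even contributing 20 gives 90 < 140: no benefit either way.
Best response: 0.

0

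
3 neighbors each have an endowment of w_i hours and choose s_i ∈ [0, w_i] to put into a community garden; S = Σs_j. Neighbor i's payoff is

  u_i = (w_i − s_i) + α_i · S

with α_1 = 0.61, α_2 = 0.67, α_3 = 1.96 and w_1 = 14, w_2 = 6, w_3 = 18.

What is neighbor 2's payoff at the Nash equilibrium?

18.06

∂u_i/∂s_i = α_i − 1, so neighbor i contributes w_i if α_i > 1, else 0.
α_i > 1 for i ∈ {3}; NE contributions (0, 0, 18), S = 18.
u_2 = (6 − 0) + 0.67·18 = 18.06.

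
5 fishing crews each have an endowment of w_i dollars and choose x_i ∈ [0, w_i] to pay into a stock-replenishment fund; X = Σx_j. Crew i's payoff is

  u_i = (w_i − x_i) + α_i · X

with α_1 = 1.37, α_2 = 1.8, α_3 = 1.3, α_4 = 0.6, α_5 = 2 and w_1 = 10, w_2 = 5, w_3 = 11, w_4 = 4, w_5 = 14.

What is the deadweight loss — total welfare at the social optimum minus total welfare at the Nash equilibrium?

∂u_i/∂x_i = α_i − 1, so crew i contributes w_i if α_i > 1, else 0.
α_i > 1 for i ∈ {1, 2, 3, 5}; NE contributions (10, 5, 11, 0, 14), X = 40.
W^NE = Σw_i − X^NE + (Σα_i)·X^NE = 44 + 6.07·40 = 286.8.
Planner: ∂(Σu_j)/∂x_i = Σα_j − 1 = 6.07 > 0, so everyone contributes w_i; X^SO = 44, W^SO = 44 + 6.07·44 = 311.08.
Deadweight loss = 24.28.

24.28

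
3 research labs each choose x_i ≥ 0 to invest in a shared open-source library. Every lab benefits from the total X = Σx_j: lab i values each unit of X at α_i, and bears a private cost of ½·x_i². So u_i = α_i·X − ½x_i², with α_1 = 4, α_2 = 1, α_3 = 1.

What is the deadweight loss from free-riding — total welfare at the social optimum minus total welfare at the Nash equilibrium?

Lab i's FOC: ∂u_i/∂x_i = α_i − x_i = 0, so x_i* = α_i.
NE contributions = (4, 1, 1); X = 6.
W^NE = (Σα)·X − ½Σα_i² = 6² − ½·18 = 27.
Planner sets x_i = Σα_j = 6 for every i, so X^SO = 3·6 = 18.
W^SO = (Σα)·X^SO − ½·3·(Σα)² = (3/2)·6² = 54.
Deadweight loss = W^SO − W^NE = 27.

27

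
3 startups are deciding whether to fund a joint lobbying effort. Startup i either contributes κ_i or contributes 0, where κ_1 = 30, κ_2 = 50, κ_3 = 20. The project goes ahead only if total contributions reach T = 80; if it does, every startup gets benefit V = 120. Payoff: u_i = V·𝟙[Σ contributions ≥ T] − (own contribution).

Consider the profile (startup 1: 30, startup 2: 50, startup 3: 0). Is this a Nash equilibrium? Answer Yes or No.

Total = 80 ≥ 80: provided.
Startup 1 (pledges 30, payoff 90): dropping to 0 → total 50, payoff 0. No gain.
Startup 2 (pledges 50, payoff 70): dropping to 0 → total 30, payoff 0. No gain.
Startup 3 (pledges 0, payoff 120): pledging 20 → total 100, payoff 100. No gain.

Yes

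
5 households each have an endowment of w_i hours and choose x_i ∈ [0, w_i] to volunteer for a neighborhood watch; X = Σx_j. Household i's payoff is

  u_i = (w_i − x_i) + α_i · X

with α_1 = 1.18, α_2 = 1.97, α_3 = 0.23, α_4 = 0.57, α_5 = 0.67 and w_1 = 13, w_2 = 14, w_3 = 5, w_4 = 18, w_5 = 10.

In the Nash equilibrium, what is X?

∂u_i/∂x_i = α_i − 1, so household i contributes w_i if α_i > 1, else 0.
α_i > 1 for i ∈ {1, 2}; NE contributions (13, 14, 0, 0, 0), X = 27.

27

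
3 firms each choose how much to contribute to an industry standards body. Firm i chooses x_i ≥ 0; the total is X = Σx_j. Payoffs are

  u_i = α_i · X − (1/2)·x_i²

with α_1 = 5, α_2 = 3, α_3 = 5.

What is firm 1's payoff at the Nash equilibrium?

52.5

Firm i's FOC: ∂u_i/∂x_i = α_i − x_i = 0, so x_i* = α_i.
NE contributions = (5, 3, 5); X = 13.
u_1 = α_1·X − ½·(x_1)² = 5·13 − ½·5² = 52.5.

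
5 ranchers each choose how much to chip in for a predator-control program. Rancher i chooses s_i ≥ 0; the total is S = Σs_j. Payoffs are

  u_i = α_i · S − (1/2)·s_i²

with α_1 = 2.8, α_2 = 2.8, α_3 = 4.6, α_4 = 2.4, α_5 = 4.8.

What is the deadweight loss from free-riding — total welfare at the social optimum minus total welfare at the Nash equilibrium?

486.96

Rancher i's FOC: ∂u_i/∂s_i = α_i − s_i = 0, so s_i* = α_i.
NE contributions = (2.8, 2.8, 4.6, 2.4, 4.8); S = 17.4.
W^NE = (Σα)·S − ½Σα_i² = 17.4² − ½·65.64 = 269.94.
Planner sets s_i = Σα_j = 17.4 for every i, so S^SO = 5·17.4 = 87.
W^SO = (Σα)·S^SO − ½·5·(Σα)² = (5/2)·17.4² = 756.9.
Deadweight loss = W^SO − W^NE = 486.96.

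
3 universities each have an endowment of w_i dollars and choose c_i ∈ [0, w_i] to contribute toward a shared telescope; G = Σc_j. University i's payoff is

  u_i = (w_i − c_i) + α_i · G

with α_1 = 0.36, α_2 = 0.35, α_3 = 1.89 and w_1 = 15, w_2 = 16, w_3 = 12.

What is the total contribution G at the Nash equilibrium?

12

∂u_i/∂c_i = α_i − 1, so university i contributes w_i if α_i > 1, else 0.
α_i > 1 for i ∈ {3}; NE contributions (0, 0, 12), G = 12.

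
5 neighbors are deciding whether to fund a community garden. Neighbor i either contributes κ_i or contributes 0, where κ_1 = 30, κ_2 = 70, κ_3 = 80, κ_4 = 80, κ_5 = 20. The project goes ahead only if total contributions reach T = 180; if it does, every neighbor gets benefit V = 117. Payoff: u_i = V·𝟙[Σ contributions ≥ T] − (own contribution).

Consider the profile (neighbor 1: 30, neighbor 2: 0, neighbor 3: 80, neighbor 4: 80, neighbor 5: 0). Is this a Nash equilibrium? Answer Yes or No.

Total = 190 ≥ 180: provided.
Neighbor 1 (pledges 30, payoff 87): dropping to 0 → total 160, payoff 0. No gain.
Neighbor 2 (pledges 0, payoff 117): pledging 70 → total 260, payoff 47. No gain.
Neighbor 3 (pledges 80, payoff 37): dropping to 0 → total 110, payoff 0. No gain.
Neighbor 4 (pledges 80, payoff 37): dropping to 0 → total 110, payoff 0. No gain.
Neighbor 5 (pledges 0, payoff 117): pledging 20 → total 210, payoff 97. No gain.

Yes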